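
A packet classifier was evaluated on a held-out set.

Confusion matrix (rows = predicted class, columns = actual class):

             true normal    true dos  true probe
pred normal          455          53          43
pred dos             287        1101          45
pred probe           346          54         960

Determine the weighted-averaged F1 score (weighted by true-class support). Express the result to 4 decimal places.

0.7317

Per-class F1 score (2·TP/(2·TP+FP+FN)):
  normal: TP=455, FP=53+43=96, FN=287+346=633 → 910/1639 = 0.55522
  dos: TP=1101, FP=287+45=332, FN=53+54=107 → 2202/2641 = 0.83378
  probe: TP=960, FP=346+54=400, FN=43+45=88 → 1920/2408 = 0.79734
Weighted-F1 score = Σ (supportᵢ/N)·F1 scoreᵢ with N=3344: (1088/3344)·0.55522 + (1208/3344)·0.83378 + (1048/3344)·0.79734 = 0.7317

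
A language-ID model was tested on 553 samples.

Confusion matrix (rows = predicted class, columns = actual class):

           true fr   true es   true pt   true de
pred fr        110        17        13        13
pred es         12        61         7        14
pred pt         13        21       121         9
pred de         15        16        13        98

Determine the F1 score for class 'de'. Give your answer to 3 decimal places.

0.710

One-vs-rest for 'de': TP = diagonal; FP = other classes predicted 'de'; FN = 'de' predicted as other.
F1 score = 2·TP/(2·TP+FP+FN).
de: TP=98, FP=15+16+13=44, FN=13+14+9=36 → 196/276 = 0.7101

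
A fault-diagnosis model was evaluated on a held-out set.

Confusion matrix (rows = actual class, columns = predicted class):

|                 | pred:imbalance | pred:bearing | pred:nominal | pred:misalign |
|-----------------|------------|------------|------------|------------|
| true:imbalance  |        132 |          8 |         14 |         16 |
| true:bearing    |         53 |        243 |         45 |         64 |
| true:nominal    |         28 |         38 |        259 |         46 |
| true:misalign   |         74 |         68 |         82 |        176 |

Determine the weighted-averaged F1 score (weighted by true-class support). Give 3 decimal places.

0.599

Per-class F1 score (2·TP/(2·TP+FP+FN)):
  imbalance: TP=132, FP=53+28+74=155, FN=8+14+16=38 → 264/457 = 0.5777
  bearing: TP=243, FP=8+38+68=114, FN=53+45+64=162 → 486/762 = 0.6378
  nominal: TP=259, FP=14+45+82=141, FN=28+38+46=112 → 518/771 = 0.6719
  misalign: TP=176, FP=16+64+46=126, FN=74+68+82=224 → 352/702 = 0.5014
Weighted-F1 score = Σ (supportᵢ/N)·F1 scoreᵢ with N=1346: (170/1346)·0.5777 + (405/1346)·0.6378 + (371/1346)·0.6719 + (400/1346)·0.5014 = 0.599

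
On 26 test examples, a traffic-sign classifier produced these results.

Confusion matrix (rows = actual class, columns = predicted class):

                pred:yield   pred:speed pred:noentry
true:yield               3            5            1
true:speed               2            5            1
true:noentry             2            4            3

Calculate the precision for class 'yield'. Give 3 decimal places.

0.429

Treat 'yield' as positive and all other classes as negative.
precision = TP/(TP+FP).
yield: TP=3, FP=2+2=4 → 3/7 = 0.4286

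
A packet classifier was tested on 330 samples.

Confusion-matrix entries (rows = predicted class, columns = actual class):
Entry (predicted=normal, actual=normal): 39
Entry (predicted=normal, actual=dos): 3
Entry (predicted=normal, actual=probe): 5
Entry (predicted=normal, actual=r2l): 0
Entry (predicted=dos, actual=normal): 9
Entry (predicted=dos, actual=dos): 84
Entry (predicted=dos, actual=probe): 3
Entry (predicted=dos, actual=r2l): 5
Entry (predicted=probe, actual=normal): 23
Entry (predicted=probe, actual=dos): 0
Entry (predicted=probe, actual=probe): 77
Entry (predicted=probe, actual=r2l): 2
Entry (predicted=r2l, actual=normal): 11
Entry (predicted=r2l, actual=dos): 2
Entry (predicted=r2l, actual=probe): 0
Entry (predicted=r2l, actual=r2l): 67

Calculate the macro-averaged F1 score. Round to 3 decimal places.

0.796

Per-class F1 score (2·TP/(2·TP+FP+FN)):
  normal: TP=39, FP=3+5+0=8, FN=9+23+11=43 → 78/129 = 0.6047
  dos: TP=84, FP=9+3+5=17, FN=3+0+2=5 → 168/190 = 0.8842
  probe: TP=77, FP=23+0+2=25, FN=5+3+0=8 → 154/187 = 0.8235
  r2l: TP=67, FP=11+2+0=13, FN=0+5+2=7 → 134/154 = 0.8701
Macro-F1 score = mean = (0.6047 + 0.8842 + 0.8235 + 0.8701) / 4 = 0.796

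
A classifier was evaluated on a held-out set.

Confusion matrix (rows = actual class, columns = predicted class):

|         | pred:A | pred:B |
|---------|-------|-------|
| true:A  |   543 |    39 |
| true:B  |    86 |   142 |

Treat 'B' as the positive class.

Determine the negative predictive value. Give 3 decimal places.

0.863

NPV = TN/(TN+FN) = 543/(543+86) = 0.863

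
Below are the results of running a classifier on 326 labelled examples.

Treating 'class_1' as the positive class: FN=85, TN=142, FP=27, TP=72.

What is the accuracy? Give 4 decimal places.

Accuracy = (TP+TN)/N = (72+142)/326 = 0.6564

0.6564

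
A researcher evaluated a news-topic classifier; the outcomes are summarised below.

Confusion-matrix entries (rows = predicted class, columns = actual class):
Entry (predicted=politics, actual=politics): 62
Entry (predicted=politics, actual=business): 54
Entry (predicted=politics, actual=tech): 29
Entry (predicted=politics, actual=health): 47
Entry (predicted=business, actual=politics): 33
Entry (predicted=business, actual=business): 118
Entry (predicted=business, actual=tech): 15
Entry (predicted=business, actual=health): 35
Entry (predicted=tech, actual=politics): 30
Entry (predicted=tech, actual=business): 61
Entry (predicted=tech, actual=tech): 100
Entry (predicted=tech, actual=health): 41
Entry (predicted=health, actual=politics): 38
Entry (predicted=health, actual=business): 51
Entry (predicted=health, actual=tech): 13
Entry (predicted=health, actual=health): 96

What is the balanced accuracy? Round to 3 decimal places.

Balanced accuracy = mean of per-class recall.
  politics: recall = 62/163 = 0.3804
  business: recall = 118/284 = 0.4155
  tech: recall = 100/157 = 0.6369
  health: recall = 96/219 = 0.4384
Mean = (0.3804 + 0.4155 + 0.6369 + 0.4384) / 4 = 0.468

0.468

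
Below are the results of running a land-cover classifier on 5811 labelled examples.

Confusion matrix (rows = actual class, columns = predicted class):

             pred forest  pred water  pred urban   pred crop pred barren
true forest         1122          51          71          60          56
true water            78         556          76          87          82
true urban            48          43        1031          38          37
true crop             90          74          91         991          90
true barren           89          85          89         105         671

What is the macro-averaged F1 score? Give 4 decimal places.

0.7416

Per-class F1 score (2·TP/(2·TP+FP+FN)):
  forest: TP=1122, FP=78+48+90+89=305, FN=51+71+60+56=238 → 2244/2787 = 0.80517
  water: TP=556, FP=51+43+74+85=253, FN=78+76+87+82=323 → 1112/1688 = 0.65877
  urban: TP=1031, FP=71+76+91+89=327, FN=48+43+38+37=166 → 2062/2555 = 0.80705
  crop: TP=991, FP=60+87+38+105=290, FN=90+74+91+90=345 → 1982/2617 = 0.75736
  barren: TP=671, FP=56+82+37+90=265, FN=89+85+89+105=368 → 1342/1975 = 0.67949
Macro-F1 score = mean = (0.80517 + 0.65877 + 0.80705 + 0.75736 + 0.67949) / 5 = 0.7416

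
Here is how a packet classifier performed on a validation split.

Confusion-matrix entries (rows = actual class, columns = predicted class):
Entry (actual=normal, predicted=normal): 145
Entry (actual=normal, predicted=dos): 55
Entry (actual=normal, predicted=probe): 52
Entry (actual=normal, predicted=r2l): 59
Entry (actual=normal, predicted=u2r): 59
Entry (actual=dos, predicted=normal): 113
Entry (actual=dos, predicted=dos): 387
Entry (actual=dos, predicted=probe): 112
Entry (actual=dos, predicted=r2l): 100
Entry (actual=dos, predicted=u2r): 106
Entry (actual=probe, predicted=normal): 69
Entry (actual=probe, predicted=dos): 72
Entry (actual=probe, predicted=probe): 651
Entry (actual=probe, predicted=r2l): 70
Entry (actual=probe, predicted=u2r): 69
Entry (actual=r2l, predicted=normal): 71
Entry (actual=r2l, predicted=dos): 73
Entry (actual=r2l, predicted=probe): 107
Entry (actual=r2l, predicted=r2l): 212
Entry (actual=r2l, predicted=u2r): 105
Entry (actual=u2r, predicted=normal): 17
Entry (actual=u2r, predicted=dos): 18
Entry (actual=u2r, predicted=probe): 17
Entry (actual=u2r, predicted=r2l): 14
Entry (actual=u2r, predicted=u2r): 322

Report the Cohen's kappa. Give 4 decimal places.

0.4371

Observed agreement pₒ = trace/N = 1717/3075 = 0.55837
Expected agreement pₑ = Σ (rowᵢ·colᵢ)/N² = (370·415 + 818·605 + 931·939 + 568·455 + 388·661)/3075² = 0.21549
κ = (pₒ − pₑ)/(1 − pₑ) = (0.55837 − 0.21549)/(1 − 0.21549) = 0.4371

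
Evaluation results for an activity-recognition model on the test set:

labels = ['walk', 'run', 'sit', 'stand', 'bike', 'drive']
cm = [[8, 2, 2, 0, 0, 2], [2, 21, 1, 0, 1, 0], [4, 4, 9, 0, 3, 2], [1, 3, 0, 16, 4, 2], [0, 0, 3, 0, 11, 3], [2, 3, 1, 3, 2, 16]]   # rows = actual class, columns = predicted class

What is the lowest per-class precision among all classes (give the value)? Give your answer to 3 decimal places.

Per-class precision (TP/(TP+FP)):
  walk: TP=8, FP=2+4+1+0+2=9 → 8/17 = 0.4706
  run: TP=21, FP=2+4+3+0+3=12 → 21/33 = 0.6364
  sit: TP=9, FP=2+1+0+3+1=7 → 9/16 = 0.5625
  stand: TP=16, FP=0+0+0+0+3=3 → 16/19 = 0.8421
  bike: TP=11, FP=0+1+3+4+2=10 → 11/21 = 0.5238
  drive: TP=16, FP=2+0+2+2+3=9 → 16/25 = 0.6400
Lowest is class 'walk' with precision = 0.471.

0.471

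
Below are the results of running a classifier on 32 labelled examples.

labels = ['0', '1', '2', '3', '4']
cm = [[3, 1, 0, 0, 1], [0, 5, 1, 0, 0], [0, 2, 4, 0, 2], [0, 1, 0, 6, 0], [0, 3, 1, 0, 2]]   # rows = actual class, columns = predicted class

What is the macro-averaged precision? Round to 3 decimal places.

Per-class precision (TP/(TP+FP)):
  0: TP=3, FP=0+0+0+0=0 → 3/3 = 1.0000
  1: TP=5, FP=1+2+1+3=7 → 5/12 = 0.4167
  2: TP=4, FP=0+1+0+1=2 → 4/6 = 0.6667
  3: TP=6, FP=0+0+0+0=0 → 6/6 = 1.0000
  4: TP=2, FP=1+0+2+0=3 → 2/5 = 0.4000
Macro-precision = mean = (1.0000 + 0.4167 + 0.6667 + 1.0000 + 0.4000) / 5 = 0.697

0.697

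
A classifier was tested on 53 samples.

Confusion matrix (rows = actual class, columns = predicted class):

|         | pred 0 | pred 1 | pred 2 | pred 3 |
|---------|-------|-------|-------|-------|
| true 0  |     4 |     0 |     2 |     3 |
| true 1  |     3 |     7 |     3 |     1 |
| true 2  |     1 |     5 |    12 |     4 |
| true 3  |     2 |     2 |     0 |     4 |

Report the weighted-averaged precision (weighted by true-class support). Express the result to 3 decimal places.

Per-class precision (TP/(TP+FP)):
  0: TP=4, FP=3+1+2=6 → 4/10 = 0.4000
  1: TP=7, FP=0+5+2=7 → 7/14 = 0.5000
  2: TP=12, FP=2+3+0=5 → 12/17 = 0.7059
  3: TP=4, FP=3+1+4=8 → 4/12 = 0.3333
Weighted-precision = Σ (supportᵢ/N)·precisionᵢ with N=53: (9/53)·0.4000 + (14/53)·0.5000 + (22/53)·0.7059 + (8/53)·0.3333 = 0.543

0.543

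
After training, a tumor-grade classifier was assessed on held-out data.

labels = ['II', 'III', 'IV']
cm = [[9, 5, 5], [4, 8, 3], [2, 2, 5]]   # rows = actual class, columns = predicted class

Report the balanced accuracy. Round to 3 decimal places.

0.521

Balanced accuracy = mean of per-class recall.
  II: recall = 9/19 = 0.4737
  III: recall = 8/15 = 0.5333
  IV: recall = 5/9 = 0.5556
Mean = (0.4737 + 0.5333 + 0.5556) / 3 = 0.521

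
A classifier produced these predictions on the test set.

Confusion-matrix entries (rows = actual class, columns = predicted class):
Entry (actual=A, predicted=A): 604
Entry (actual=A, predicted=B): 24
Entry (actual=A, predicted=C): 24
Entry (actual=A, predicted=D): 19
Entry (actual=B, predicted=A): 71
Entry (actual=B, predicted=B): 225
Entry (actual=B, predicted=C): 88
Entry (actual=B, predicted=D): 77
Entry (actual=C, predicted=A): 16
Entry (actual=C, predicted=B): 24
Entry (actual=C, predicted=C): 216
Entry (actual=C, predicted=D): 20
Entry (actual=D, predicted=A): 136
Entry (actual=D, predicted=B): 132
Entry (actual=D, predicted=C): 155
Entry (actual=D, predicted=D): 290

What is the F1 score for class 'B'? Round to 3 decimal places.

One-vs-rest for 'B': TP = diagonal; FP = other classes predicted 'B'; FN = 'B' predicted as other.
F1 score = 2·TP/(2·TP+FP+FN).
B: TP=225, FP=24+24+132=180, FN=71+88+77=236 → 450/866 = 0.5196

0.520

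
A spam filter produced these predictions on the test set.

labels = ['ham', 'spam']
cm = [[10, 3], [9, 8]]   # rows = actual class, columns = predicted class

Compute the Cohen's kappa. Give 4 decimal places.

Observed agreement pₒ = trace/N = 18/30 = 0.60000
Expected agreement pₑ = Σ (rowᵢ·colᵢ)/N² = (13·19 + 17·11)/30² = 0.48222
κ = (pₒ − pₑ)/(1 − pₑ) = (0.60000 − 0.48222)/(1 − 0.48222) = 0.2275

0.2275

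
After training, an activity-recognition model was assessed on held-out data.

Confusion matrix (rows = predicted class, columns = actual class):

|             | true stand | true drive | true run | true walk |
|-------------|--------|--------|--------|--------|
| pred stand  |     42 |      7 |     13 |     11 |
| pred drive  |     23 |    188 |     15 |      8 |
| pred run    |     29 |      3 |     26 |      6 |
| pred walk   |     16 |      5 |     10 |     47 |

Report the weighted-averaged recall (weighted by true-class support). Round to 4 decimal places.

Per-class recall (TP/(TP+FN)):
  stand: TP=42, FN=23+29+16=68 → 42/110 = 0.38182
  drive: TP=188, FN=7+3+5=15 → 188/203 = 0.92611
  run: TP=26, FN=13+15+10=38 → 26/64 = 0.40625
  walk: TP=47, FN=11+8+6=25 → 47/72 = 0.65278
Weighted-recall = Σ (supportᵢ/N)·recallᵢ with N=449: (110/449)·0.38182 + (203/449)·0.92611 + (64/449)·0.40625 + (72/449)·0.65278 = 0.6748

0.6748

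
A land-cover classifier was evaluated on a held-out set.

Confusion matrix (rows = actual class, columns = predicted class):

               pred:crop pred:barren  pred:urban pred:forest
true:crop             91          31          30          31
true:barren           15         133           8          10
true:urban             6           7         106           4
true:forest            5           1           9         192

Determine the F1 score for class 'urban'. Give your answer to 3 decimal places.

0.768

F1 score = 2·TP/(2·TP+FP+FN).
urban: TP=106, FP=30+8+9=47, FN=6+7+4=17 → 212/276 = 0.7681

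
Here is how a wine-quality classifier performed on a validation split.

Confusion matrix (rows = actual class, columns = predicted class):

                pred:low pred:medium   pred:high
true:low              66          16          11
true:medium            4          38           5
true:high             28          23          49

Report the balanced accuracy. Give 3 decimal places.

0.669

Balanced accuracy = mean of per-class recall.
  low: recall = 66/93 = 0.7097
  medium: recall = 38/47 = 0.8085
  high: recall = 49/100 = 0.4900
Mean = (0.7097 + 0.8085 + 0.4900) / 3 = 0.669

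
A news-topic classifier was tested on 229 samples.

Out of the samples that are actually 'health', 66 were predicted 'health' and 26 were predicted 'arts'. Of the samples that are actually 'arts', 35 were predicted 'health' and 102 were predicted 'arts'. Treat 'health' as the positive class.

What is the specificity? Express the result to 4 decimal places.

0.7445

Specificity = TN/(TN+FP) = 102/(102+35) = 0.7445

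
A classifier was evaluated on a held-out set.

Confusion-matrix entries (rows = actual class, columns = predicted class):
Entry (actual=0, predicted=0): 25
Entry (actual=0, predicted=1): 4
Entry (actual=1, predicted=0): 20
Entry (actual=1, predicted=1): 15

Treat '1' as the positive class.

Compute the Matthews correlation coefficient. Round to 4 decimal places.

MCC = (TP·TN − FP·FN) / √((TP+FP)(TP+FN)(TN+FP)(TN+FN))
Numerator = 15·25 − 4·20 = 295
Denominator = √(19·35·29·45) = √867825 = 931.5713
MCC = 295 / 931.5713 = 0.3167

0.3167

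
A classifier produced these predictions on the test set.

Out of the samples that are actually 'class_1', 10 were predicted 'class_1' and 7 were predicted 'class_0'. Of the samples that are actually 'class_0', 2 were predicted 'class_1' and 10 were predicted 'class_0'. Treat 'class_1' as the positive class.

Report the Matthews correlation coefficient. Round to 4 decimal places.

MCC = (TP·TN − FP·FN) / √((TP+FP)(TP+FN)(TN+FP)(TN+FN))
Numerator = 10·10 − 2·7 = 86
Denominator = √(12·17·12·17) = √41616 = 204.0000
MCC = 86 / 204.0000 = 0.4216

0.4216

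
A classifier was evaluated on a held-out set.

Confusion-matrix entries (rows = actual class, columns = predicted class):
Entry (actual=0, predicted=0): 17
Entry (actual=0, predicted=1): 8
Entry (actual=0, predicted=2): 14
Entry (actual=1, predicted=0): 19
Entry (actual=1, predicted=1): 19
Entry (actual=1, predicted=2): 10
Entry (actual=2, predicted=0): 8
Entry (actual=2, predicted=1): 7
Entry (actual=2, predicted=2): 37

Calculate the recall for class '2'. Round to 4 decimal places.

recall = TP/(TP+FN).
2: TP=37, FN=8+7=15 → 37/52 = 0.71154

0.7115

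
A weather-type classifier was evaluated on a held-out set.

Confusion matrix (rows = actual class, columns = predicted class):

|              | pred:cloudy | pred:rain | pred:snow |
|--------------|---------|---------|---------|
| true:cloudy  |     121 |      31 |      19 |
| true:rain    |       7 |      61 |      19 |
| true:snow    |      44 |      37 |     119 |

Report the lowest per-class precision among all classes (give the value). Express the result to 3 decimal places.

0.473

Per-class precision (TP/(TP+FP)):
  cloudy: TP=121, FP=7+44=51 → 121/172 = 0.7035
  rain: TP=61, FP=31+37=68 → 61/129 = 0.4729
  snow: TP=119, FP=19+19=38 → 119/157 = 0.7580
Lowest is class 'rain' with precision = 0.473.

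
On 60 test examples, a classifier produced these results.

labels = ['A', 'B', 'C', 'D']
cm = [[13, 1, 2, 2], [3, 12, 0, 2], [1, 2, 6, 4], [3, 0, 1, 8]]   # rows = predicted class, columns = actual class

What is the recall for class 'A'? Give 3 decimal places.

Take TP from the diagonal, FP from the rest of the 'A' prediction marginal, FN from the rest of the 'A' actual marginal.
recall = TP/(TP+FN).
A: TP=13, FN=3+1+3=7 → 13/20 = 0.6500

0.650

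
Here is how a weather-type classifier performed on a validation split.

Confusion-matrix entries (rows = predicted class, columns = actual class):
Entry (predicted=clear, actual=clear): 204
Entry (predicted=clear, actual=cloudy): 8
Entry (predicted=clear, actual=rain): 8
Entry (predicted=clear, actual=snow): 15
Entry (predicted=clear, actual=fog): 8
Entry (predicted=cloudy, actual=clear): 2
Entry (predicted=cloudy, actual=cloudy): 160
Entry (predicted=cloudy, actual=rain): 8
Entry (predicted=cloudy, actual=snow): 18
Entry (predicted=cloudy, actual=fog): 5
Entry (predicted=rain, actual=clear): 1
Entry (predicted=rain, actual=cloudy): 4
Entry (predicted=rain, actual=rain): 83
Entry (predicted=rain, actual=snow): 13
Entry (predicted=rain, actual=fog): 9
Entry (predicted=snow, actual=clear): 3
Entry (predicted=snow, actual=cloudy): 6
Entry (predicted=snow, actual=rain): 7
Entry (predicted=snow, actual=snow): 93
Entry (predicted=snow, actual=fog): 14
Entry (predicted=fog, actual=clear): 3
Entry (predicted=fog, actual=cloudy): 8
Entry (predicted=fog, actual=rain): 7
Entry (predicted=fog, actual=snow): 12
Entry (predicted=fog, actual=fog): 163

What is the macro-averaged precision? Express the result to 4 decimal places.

0.8047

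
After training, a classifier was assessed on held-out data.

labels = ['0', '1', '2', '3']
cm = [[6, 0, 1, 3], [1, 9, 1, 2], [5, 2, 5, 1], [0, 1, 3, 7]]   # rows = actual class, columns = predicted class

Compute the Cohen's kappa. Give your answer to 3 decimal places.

Observed agreement pₒ = trace/N = 27/47 = 0.5745
Expected agreement pₑ = Σ (rowᵢ·colᵢ)/N² = (10·12 + 13·12 + 13·10 + 11·13)/47² = 0.2485
κ = (pₒ − pₑ)/(1 − pₑ) = (0.5745 − 0.2485)/(1 − 0.2485) = 0.434

0.434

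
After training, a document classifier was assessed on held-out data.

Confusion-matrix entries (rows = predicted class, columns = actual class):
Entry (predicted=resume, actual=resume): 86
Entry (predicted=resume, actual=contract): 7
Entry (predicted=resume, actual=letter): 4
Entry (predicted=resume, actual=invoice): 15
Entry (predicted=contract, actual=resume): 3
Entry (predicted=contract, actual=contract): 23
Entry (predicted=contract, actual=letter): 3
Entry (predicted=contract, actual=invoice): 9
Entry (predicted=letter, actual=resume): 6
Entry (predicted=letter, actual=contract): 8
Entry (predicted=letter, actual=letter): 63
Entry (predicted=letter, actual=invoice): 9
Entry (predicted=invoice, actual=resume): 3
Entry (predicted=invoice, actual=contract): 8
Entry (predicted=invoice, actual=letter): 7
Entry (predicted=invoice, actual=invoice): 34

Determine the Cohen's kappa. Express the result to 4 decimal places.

0.6071

Observed agreement pₒ = trace/N = 206/288 = 0.71528
Expected agreement pₑ = Σ (rowᵢ·colᵢ)/N² = (98·112 + 46·38 + 77·86 + 67·52)/288² = 0.27525
κ = (pₒ − pₑ)/(1 − pₑ) = (0.71528 − 0.27525)/(1 − 0.27525) = 0.6071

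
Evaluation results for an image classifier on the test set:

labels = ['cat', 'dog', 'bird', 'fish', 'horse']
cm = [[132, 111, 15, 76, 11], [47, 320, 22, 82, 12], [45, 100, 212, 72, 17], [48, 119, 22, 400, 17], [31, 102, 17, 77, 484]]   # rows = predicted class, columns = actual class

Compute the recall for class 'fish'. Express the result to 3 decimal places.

0.566

One-vs-rest for 'fish': TP = diagonal; FP = other classes predicted 'fish'; FN = 'fish' predicted as other.
recall = TP/(TP+FN).
fish: TP=400, FN=76+82+72+77=307 → 400/707 = 0.5658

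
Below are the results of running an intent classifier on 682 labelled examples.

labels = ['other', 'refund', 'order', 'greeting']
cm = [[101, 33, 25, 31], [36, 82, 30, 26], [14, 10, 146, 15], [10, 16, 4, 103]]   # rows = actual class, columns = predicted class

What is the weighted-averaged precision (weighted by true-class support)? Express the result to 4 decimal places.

0.6311

Per-class precision (TP/(TP+FP)):
  other: TP=101, FP=36+14+10=60 → 101/161 = 0.62733
  refund: TP=82, FP=33+10+16=59 → 82/141 = 0.58156
  order: TP=146, FP=25+30+4=59 → 146/205 = 0.71220
  greeting: TP=103, FP=31+26+15=72 → 103/175 = 0.58857
Weighted-precision = Σ (supportᵢ/N)·precisionᵢ with N=682: (190/682)·0.62733 + (174/682)·0.58156 + (185/682)·0.71220 + (133/682)·0.58857 = 0.6311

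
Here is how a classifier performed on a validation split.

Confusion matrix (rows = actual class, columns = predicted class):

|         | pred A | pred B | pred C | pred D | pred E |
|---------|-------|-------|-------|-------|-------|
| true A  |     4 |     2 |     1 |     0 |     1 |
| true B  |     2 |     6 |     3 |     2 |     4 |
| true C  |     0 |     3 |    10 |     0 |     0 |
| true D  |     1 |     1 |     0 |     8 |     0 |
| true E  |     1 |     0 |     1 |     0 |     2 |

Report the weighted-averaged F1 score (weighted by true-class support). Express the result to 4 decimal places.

0.5726

Per-class F1 score (2·TP/(2·TP+FP+FN)):
  A: TP=4, FP=2+0+1+1=4, FN=2+1+0+1=4 → 8/16 = 0.50000
  B: TP=6, FP=2+3+1+0=6, FN=2+3+2+4=11 → 12/29 = 0.41379
  C: TP=10, FP=1+3+0+1=5, FN=0+3+0+0=3 → 20/28 = 0.71429
  D: TP=8, FP=0+2+0+0=2, FN=1+1+0+0=2 → 16/20 = 0.80000
  E: TP=2, FP=1+4+0+0=5, FN=1+0+1+0=2 → 4/11 = 0.36364
Weighted-F1 score = Σ (supportᵢ/N)·F1 scoreᵢ with N=52: (8/52)·0.50000 + (17/52)·0.41379 + (13/52)·0.71429 + (10/52)·0.80000 + (4/52)·0.36364 = 0.5726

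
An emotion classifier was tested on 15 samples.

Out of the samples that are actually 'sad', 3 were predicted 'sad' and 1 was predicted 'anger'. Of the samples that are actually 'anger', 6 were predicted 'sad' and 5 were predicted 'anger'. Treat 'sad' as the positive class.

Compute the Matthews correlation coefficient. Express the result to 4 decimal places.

0.1846

MCC = (TP·TN − FP·FN) / √((TP+FP)(TP+FN)(TN+FP)(TN+FN))
Numerator = 3·5 − 6·1 = 9
Denominator = √(9·4·11·6) = √2376 = 48.7442
MCC = 9 / 48.7442 = 0.1846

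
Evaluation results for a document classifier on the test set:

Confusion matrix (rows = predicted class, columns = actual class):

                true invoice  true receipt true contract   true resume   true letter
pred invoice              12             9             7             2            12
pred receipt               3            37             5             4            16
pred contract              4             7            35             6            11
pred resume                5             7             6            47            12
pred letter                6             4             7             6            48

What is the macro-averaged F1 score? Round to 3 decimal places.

Per-class F1 score (2·TP/(2·TP+FP+FN)):
  invoice: TP=12, FP=9+7+2+12=30, FN=3+4+5+6=18 → 24/72 = 0.3333
  receipt: TP=37, FP=3+5+4+16=28, FN=9+7+7+4=27 → 74/129 = 0.5736
  contract: TP=35, FP=4+7+6+11=28, FN=7+5+6+7=25 → 70/123 = 0.5691
  resume: TP=47, FP=5+7+6+12=30, FN=2+4+6+6=18 → 94/142 = 0.6620
  letter: TP=48, FP=6+4+7+6=23, FN=12+16+11+12=51 → 96/170 = 0.5647
Macro-F1 score = mean = (0.3333 + 0.5736 + 0.5691 + 0.6620 + 0.5647) / 5 = 0.541

0.541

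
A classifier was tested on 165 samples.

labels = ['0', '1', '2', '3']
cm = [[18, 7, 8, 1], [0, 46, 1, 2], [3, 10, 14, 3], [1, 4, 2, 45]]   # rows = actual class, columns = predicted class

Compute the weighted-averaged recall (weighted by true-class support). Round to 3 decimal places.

0.745

Per-class recall (TP/(TP+FN)):
  0: TP=18, FN=7+8+1=16 → 18/34 = 0.5294
  1: TP=46, FN=0+1+2=3 → 46/49 = 0.9388
  2: TP=14, FN=3+10+3=16 → 14/30 = 0.4667
  3: TP=45, FN=1+4+2=7 → 45/52 = 0.8654
Weighted-recall = Σ (supportᵢ/N)·recallᵢ with N=165: (34/165)·0.5294 + (49/165)·0.9388 + (30/165)·0.4667 + (52/165)·0.8654 = 0.745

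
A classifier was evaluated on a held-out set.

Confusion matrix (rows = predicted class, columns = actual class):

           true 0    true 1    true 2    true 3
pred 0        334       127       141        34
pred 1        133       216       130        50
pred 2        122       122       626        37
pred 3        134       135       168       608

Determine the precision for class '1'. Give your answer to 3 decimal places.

0.408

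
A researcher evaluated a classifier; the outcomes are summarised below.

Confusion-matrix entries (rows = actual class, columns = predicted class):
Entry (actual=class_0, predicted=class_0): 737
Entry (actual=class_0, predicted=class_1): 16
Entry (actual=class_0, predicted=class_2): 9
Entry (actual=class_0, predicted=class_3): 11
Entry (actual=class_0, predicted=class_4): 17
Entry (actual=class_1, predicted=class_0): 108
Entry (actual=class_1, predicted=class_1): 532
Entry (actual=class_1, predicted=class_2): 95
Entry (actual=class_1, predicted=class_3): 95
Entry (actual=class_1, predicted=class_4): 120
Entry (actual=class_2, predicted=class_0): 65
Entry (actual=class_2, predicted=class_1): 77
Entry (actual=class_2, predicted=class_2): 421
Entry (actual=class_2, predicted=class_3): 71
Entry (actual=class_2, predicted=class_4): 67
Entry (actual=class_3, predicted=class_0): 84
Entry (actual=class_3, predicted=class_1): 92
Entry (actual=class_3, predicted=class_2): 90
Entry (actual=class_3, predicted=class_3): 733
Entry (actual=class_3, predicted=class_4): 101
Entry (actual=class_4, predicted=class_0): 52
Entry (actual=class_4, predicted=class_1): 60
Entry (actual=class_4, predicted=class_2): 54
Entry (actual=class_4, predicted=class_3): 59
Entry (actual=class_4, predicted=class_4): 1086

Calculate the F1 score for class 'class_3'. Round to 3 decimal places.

One-vs-rest for 'class_3': TP = diagonal; FP = other classes predicted 'class_3'; FN = 'class_3' predicted as other.
F1 score = 2·TP/(2·TP+FP+FN).
class_3: TP=733, FP=11+95+71+59=236, FN=84+92+90+101=367 → 1466/2069 = 0.7086

0.709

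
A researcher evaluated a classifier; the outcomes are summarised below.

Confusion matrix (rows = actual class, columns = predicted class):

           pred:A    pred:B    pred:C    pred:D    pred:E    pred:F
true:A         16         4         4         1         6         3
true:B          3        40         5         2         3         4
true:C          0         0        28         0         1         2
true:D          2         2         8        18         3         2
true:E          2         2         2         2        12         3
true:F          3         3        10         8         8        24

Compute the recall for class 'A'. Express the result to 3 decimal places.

0.471

One-vs-rest for 'A': TP = diagonal; FP = other classes predicted 'A'; FN = 'A' predicted as other.
recall = TP/(TP+FN).
A: TP=16, FN=4+4+1+6+3=18 → 16/34 = 0.4706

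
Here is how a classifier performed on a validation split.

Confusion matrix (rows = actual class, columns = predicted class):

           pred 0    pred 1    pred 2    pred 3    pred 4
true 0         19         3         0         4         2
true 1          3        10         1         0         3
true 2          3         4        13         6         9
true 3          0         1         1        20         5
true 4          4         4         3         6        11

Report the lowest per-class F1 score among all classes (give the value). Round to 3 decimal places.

0.379

Per-class F1 score (2·TP/(2·TP+FP+FN)):
  0: TP=19, FP=3+3+0+4=10, FN=3+0+4+2=9 → 38/57 = 0.6667
  1: TP=10, FP=3+4+1+4=12, FN=3+1+0+3=7 → 20/39 = 0.5128
  2: TP=13, FP=0+1+1+3=5, FN=3+4+6+9=22 → 26/53 = 0.4906
  3: TP=20, FP=4+0+6+6=16, FN=0+1+1+5=7 → 40/63 = 0.6349
  4: TP=11, FP=2+3+9+5=19, FN=4+4+3+6=17 → 22/58 = 0.3793
Lowest is class '4' with F1 score = 0.379.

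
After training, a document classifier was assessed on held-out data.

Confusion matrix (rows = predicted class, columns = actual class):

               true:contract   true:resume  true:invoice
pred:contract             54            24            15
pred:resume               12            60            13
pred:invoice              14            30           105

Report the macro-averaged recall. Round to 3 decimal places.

0.664

Per-class recall (TP/(TP+FN)):
  contract: TP=54, FN=12+14=26 → 54/80 = 0.6750
  resume: TP=60, FN=24+30=54 → 60/114 = 0.5263
  invoice: TP=105, FN=15+13=28 → 105/133 = 0.7895
Macro-recall = mean = (0.6750 + 0.5263 + 0.7895) / 3 = 0.664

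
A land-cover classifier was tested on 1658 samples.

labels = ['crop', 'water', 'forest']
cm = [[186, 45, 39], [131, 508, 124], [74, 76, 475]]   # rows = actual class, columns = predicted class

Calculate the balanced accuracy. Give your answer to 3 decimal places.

0.705

Balanced accuracy = mean of per-class recall.
  crop: recall = 186/270 = 0.6889
  water: recall = 508/763 = 0.6658
  forest: recall = 475/625 = 0.7600
Mean = (0.6889 + 0.6658 + 0.7600) / 3 = 0.705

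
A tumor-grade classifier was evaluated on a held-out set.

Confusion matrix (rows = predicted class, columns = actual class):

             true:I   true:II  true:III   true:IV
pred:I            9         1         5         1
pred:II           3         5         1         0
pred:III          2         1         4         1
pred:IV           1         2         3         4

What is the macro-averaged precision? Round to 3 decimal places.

Per-class precision (TP/(TP+FP)):
  I: TP=9, FP=1+5+1=7 → 9/16 = 0.5625
  II: TP=5, FP=3+1+0=4 → 5/9 = 0.5556
  III: TP=4, FP=2+1+1=4 → 4/8 = 0.5000
  IV: TP=4, FP=1+2+3=6 → 4/10 = 0.4000
Macro-precision = mean = (0.5625 + 0.5556 + 0.5000 + 0.4000) / 4 = 0.505

0.505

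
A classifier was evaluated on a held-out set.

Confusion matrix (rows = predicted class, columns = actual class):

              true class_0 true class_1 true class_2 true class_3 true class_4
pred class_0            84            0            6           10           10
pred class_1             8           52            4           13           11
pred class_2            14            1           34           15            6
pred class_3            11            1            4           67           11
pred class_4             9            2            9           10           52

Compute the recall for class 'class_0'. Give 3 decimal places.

One-vs-rest for 'class_0': TP = diagonal; FP = other classes predicted 'class_0'; FN = 'class_0' predicted as other.
recall = TP/(TP+FN).
class_0: TP=84, FN=8+14+11+9=42 → 84/126 = 0.6667

0.667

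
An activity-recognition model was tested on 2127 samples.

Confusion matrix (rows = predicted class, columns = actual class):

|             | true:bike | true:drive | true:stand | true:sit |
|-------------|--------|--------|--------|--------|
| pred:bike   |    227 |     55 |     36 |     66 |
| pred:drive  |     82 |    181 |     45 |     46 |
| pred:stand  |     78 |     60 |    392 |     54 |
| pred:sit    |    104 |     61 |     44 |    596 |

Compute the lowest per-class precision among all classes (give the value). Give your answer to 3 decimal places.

0.511

Per-class precision (TP/(TP+FP)):
  bike: TP=227, FP=55+36+66=157 → 227/384 = 0.5911
  drive: TP=181, FP=82+45+46=173 → 181/354 = 0.5113
  stand: TP=392, FP=78+60+54=192 → 392/584 = 0.6712
  sit: TP=596, FP=104+61+44=209 → 596/805 = 0.7404
Lowest is class 'drive' with precision = 0.511.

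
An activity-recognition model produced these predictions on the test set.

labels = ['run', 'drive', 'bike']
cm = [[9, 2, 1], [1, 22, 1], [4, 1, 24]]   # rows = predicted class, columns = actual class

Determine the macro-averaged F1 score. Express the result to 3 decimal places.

Per-class F1 score (2·TP/(2·TP+FP+FN)):
  run: TP=9, FP=2+1=3, FN=1+4=5 → 18/26 = 0.6923
  drive: TP=22, FP=1+1=2, FN=2+1=3 → 44/49 = 0.8980
  bike: TP=24, FP=4+1=5, FN=1+1=2 → 48/55 = 0.8727
Macro-F1 score = mean = (0.6923 + 0.8980 + 0.8727) / 3 = 0.821

0.821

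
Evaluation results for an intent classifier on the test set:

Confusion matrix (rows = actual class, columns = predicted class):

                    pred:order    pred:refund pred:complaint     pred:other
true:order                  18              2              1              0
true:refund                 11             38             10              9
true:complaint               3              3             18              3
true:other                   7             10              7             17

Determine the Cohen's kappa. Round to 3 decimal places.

0.426

Observed agreement pₒ = trace/N = 91/157 = 0.5796
Expected agreement pₑ = Σ (rowᵢ·colᵢ)/N² = (21·39 + 68·53 + 27·36 + 41·29)/157² = 0.2671
κ = (pₒ − pₑ)/(1 − pₑ) = (0.5796 − 0.2671)/(1 − 0.2671) = 0.426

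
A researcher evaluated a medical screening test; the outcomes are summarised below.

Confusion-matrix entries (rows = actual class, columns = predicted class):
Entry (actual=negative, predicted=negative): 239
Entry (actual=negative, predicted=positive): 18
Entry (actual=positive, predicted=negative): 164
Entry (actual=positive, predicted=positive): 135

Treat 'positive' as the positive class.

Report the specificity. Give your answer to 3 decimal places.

Specificity = TN/(TN+FP) = 239/(239+18) = 0.930

0.930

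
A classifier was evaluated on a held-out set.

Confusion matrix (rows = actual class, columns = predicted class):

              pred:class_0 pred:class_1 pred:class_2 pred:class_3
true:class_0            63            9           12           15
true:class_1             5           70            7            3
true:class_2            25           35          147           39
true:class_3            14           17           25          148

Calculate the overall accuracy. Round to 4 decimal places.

0.6751

Accuracy = trace / total = (63+70+147+148=428) / 634 = 428/634 = 0.6751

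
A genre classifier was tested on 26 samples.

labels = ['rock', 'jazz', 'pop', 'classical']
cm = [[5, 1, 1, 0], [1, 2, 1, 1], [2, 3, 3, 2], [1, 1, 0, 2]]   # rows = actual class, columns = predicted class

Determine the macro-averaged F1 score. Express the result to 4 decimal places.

Per-class F1 score (2·TP/(2·TP+FP+FN)):
  rock: TP=5, FP=1+2+1=4, FN=1+1+0=2 → 10/16 = 0.62500
  jazz: TP=2, FP=1+3+1=5, FN=1+1+1=3 → 4/12 = 0.33333
  pop: TP=3, FP=1+1+0=2, FN=2+3+2=7 → 6/15 = 0.40000
  classical: TP=2, FP=0+1+2=3, FN=1+1+0=2 → 4/9 = 0.44444
Macro-F1 score = mean = (0.62500 + 0.33333 + 0.40000 + 0.44444) / 4 = 0.4507

0.4507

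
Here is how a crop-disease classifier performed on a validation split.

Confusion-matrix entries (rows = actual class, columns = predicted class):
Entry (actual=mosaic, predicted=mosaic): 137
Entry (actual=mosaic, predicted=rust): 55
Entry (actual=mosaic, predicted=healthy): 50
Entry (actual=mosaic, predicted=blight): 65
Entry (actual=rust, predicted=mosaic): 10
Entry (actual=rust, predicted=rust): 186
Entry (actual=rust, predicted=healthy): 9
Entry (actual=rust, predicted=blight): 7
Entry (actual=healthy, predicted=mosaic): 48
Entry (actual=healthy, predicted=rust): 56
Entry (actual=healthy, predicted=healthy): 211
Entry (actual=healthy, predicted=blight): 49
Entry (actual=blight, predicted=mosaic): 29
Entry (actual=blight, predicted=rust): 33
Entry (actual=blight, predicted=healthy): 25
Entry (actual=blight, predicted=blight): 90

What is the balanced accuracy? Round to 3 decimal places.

0.603

Balanced accuracy = mean of per-class recall.
  mosaic: recall = 137/307 = 0.4463
  rust: recall = 186/212 = 0.8774
  healthy: recall = 211/364 = 0.5797
  blight: recall = 90/177 = 0.5085
Mean = (0.4463 + 0.8774 + 0.5797 + 0.5085) / 4 = 0.603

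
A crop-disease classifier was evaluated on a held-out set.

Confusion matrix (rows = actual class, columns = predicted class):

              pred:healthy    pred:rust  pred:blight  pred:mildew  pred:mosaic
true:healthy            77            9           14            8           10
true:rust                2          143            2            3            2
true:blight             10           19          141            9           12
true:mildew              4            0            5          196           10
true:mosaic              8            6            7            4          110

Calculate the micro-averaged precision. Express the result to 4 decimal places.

Micro-averaging pools counts across classes: ΣTP=667, ΣFP=144, ΣFN=144.
Micro-precision = TP/(TP+FP) on pooled counts = 0.8224 (equals overall accuracy in single-label multiclass).

0.8224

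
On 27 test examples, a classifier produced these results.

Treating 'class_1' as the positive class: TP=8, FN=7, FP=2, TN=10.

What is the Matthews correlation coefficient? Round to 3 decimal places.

MCC = (TP·TN − FP·FN) / √((TP+FP)(TP+FN)(TN+FP)(TN+FN))
Numerator = 8·10 − 2·7 = 66
Denominator = √(10·15·12·17) = √30600 = 174.9286
MCC = 66 / 174.9286 = 0.377

0.377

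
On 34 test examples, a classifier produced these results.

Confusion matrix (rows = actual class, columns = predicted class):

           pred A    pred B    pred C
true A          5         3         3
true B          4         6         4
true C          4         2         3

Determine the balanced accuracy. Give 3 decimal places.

Balanced accuracy = mean of per-class recall.
  A: recall = 5/11 = 0.4545
  B: recall = 6/14 = 0.4286
  C: recall = 3/9 = 0.3333
Mean = (0.4545 + 0.4286 + 0.3333) / 3 = 0.405

0.405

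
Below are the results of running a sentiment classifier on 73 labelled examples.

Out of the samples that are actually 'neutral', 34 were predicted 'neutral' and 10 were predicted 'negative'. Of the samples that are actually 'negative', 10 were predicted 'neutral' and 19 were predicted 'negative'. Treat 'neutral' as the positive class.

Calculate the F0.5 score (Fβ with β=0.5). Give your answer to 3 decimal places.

Fβ = (1+β²)·TP / ((1+β²)·TP + β²·FN + FP), with β²=1/4
= 1.25·34 / (1.25·34 + 0.25·10 + 10) = 0.773

0.773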